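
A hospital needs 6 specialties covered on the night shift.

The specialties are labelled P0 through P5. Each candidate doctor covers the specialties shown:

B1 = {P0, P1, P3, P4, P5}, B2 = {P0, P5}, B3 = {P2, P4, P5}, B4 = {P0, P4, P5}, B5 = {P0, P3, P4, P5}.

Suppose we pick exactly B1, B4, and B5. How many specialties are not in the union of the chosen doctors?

Union of B1, B4, B5 = {P0, P1, P3, P4, P5}.
Not covered: P2 — 1 specialty.

1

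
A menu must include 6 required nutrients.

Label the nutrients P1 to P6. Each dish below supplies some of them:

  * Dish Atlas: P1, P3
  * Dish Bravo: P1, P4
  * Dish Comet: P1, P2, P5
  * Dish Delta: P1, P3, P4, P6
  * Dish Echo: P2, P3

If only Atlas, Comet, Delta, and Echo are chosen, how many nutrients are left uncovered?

Union of Atlas, Comet, Delta, Echo = {P1, P2, P3, P4, P5, P6} — that's every nutrient, so 0 are uncovered.

0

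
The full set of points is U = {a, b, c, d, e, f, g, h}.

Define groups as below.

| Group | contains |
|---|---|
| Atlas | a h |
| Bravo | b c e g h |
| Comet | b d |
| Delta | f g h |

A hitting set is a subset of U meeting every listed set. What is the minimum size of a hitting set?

2

T = {d, h} meets every group (each contains at least one member of T), and |T| = 2.
The groups Comet, Delta are pairwise disjoint, so any hitting set needs a separate point for each — at least 2. Hence 2 is optimal.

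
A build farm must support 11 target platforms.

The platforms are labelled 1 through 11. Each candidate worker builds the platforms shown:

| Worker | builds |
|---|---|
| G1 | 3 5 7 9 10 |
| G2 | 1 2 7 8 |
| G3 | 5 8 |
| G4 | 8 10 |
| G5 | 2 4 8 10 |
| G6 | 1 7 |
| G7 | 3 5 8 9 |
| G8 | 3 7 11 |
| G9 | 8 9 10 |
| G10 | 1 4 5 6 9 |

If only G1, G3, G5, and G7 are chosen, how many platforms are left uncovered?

3

Union of G1, G3, G5, G7 = {2, 3, 4, 5, 7, 8, 9, 10}.
Not covered: 1, 6, 11 — 3 platforms.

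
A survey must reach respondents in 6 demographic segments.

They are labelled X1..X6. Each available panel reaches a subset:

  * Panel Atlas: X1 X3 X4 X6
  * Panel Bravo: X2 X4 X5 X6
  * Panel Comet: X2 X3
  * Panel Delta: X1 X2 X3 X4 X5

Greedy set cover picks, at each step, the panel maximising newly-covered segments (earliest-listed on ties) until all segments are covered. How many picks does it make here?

2

Greedy: pick Delta (covers 5 new) → pick Atlas (covers 1 new). Total picks: 2.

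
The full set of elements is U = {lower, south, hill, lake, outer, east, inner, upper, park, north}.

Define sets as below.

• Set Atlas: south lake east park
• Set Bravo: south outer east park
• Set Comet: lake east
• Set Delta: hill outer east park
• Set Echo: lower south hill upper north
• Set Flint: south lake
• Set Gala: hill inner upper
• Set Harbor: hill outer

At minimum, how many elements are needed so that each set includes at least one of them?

3

The 3 elements {hill, lake, park} hit every set.
No choice of 2 elements meets every set, so 3 is the minimum.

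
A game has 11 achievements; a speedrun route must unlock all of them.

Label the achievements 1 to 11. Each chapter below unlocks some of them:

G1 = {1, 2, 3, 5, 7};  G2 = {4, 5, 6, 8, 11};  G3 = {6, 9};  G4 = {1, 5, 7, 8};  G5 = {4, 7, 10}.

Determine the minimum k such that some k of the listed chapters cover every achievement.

4

G1 and G2 and G3 and G5 together: G1 ∪ G2 ∪ G3 ∪ G5 = {1, 2, 3, 4, 5, 6, 7, 8, 9, 10, 11} — every achievement is covered.
No 3 of the 5 chapters cover everything (all 10 combinations miss at least one achievement), so 4 is optimal.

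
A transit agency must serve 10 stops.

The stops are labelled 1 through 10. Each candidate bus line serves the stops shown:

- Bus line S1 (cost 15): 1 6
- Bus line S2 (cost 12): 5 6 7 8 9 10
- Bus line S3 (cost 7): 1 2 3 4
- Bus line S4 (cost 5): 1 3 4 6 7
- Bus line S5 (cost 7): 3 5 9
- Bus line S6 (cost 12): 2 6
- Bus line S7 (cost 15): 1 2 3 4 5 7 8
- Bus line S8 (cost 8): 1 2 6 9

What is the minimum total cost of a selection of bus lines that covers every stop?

S2, S3 together cover every stop (S2 ∪ S3 = {1, 2, 3, 4, 5, 6, 7, 8, 9, 10}); total cost 12 + 7 = 19.
The greedy pick S4, S2, S3 costs 24; no covering selection beats 19.

19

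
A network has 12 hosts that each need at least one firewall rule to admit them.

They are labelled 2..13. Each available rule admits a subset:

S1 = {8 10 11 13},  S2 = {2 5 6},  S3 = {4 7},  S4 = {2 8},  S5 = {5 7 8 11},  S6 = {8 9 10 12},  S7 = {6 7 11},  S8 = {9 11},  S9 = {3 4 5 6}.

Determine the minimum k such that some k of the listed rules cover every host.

S1 and S3 and S4 and S6 and S9 together: S1 ∪ S3 ∪ S4 ∪ S6 ∪ S9 = {2, 3, 4, 5, 6, 7, 8, 9, 10, 11, 12, 13} — every host is covered.
No 4 of the 9 rules cover everything (all 126 combinations miss at least one host), so 5 is optimal.

5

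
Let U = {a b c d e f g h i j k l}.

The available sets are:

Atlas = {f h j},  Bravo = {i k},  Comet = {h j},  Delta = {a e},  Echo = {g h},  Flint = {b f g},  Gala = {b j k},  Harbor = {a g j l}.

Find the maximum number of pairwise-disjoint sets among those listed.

4

Bravo, Comet, Delta, Flint are pairwise disjoint (Bravo={i,k}; Comet={h,j}; Delta={a,e}; Flint={b,f,g}).
Every remaining set overlaps one of these, and no 5 of the listed sets are pairwise disjoint, so 4 is the maximum.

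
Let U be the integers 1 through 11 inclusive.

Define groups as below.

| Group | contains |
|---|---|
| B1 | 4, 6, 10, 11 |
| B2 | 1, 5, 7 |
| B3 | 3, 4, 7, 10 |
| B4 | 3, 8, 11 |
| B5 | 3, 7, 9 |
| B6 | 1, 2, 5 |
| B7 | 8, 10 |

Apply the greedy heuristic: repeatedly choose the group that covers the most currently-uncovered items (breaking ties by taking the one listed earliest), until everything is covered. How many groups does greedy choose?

Greedy: pick B1 (covers 4 new) → pick B2 (covers 3 new) → pick B4 (covers 2 new) → pick B5 (covers 1 new) → pick B6 (covers 1 new). Total picks: 5.
(The true minimum cover uses only 4 groups, so greedy is not optimal here.)

5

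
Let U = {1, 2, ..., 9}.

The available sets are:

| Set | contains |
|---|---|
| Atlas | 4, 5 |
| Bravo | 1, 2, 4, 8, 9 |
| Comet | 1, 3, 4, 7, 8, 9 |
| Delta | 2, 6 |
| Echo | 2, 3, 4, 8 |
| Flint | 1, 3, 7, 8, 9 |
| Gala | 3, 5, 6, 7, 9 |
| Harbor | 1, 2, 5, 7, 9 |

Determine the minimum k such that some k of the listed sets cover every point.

2

Bravo and Gala together: Bravo ∪ Gala = {1, 2, 3, 4, 5, 6, 7, 8, 9} — every point is covered.
No single set has all 9 points (the largest, Comet, has 6), so 2 is optimal.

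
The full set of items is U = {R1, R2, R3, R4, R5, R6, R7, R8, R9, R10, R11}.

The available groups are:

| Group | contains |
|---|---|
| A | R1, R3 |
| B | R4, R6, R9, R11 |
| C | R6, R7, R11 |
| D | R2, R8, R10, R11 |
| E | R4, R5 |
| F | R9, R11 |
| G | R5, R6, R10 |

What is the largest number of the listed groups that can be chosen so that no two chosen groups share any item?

3

A, D, E are pairwise disjoint (A={R1,R3}; D={R2,R8,R10,R11}; E={R4,R5}).
Every remaining group overlaps one of these, and no 4 of the listed groups are pairwise disjoint, so 3 is the maximum.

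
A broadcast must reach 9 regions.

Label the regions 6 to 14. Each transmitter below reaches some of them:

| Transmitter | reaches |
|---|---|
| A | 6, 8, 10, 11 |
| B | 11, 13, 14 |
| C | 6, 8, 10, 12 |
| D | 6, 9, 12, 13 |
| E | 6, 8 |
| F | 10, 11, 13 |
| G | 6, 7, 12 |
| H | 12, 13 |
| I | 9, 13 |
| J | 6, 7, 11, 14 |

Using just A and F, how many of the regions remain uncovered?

Union of A, F = {6, 8, 10, 11, 13}.
Not covered: 7, 9, 12, 14 — 4 regions.

4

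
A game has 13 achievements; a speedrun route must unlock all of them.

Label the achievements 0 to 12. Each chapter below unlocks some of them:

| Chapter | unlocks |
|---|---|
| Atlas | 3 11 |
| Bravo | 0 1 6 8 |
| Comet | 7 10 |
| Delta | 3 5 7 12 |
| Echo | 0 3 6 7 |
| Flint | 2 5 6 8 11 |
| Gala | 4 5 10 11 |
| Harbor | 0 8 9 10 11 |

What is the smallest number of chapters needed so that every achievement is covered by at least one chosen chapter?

5

Bravo and Delta and Flint and Gala and Harbor together: Bravo ∪ Delta ∪ Flint ∪ Gala ∪ Harbor = {0, 1, 2, 3, 4, 5, 6, 7, 8, 9, 10, 11, 12} — every achievement is covered.
No 4 of the 8 chapters cover everything (all 70 combinations miss at least one achievement), so 5 is optimal.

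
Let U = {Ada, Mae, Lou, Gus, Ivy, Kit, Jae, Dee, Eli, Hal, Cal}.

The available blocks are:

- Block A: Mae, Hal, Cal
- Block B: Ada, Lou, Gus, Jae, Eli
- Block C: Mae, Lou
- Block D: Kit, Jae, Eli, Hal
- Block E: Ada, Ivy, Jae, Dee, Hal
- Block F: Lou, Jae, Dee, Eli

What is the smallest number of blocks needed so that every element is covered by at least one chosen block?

A, B, D, and E cover everything between them: the union {Ada, Mae, Lou, Gus, Ivy, Kit, Jae, Dee, Eli, Hal, Cal} is all of U.
Only D contains Kit, so D is forced; the remaining 7 elements need at least 3 more blocks (each remaining block adds at most 3) — so at least 4 blocks are needed, and 4 is optimal.

4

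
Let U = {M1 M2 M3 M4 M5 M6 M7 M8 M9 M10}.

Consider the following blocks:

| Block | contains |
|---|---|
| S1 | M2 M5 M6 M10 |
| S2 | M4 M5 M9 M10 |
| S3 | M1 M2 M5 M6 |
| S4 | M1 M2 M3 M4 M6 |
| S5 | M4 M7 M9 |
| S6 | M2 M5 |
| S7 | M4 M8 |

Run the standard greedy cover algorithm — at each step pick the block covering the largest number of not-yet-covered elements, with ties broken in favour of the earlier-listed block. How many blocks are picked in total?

4

Greedy: pick S4 (covers 5 new) → pick S2 (covers 3 new) → pick S5 (covers 1 new) → pick S7 (covers 1 new). Total picks: 4.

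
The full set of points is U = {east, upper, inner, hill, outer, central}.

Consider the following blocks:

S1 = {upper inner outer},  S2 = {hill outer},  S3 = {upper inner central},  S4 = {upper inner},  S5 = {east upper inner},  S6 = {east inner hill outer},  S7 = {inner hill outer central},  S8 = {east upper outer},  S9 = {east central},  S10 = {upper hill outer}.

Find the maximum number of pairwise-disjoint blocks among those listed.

S2, S4, S9 are pairwise disjoint (S2={hill,outer}; S4={upper,inner}; S9={east,central}).
Every remaining block overlaps one of these, and no 4 of the listed blocks are pairwise disjoint, so 3 is the maximum.

3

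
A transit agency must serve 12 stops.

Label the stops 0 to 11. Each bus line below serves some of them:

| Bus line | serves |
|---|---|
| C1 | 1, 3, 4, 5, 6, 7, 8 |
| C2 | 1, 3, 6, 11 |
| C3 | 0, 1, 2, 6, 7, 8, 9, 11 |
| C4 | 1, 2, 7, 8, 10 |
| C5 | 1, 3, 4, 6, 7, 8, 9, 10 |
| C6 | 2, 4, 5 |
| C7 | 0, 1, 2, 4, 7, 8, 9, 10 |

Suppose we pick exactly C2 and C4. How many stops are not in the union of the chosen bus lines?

Union of C2, C4 = {1, 2, 3, 6, 7, 8, 10, 11}.
Not covered: 0, 4, 5, 9 — 4 stops.

4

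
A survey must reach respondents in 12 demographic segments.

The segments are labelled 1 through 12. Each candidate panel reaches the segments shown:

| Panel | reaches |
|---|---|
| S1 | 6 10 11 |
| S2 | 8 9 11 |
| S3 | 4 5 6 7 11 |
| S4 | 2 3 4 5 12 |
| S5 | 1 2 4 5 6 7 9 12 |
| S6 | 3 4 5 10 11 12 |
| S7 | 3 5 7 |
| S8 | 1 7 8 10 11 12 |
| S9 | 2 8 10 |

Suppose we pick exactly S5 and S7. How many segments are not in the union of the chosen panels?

Union of S5, S7 = {1, 2, 3, 4, 5, 6, 7, 9, 12}.
Not covered: 8, 10, 11 — 3 segments.

3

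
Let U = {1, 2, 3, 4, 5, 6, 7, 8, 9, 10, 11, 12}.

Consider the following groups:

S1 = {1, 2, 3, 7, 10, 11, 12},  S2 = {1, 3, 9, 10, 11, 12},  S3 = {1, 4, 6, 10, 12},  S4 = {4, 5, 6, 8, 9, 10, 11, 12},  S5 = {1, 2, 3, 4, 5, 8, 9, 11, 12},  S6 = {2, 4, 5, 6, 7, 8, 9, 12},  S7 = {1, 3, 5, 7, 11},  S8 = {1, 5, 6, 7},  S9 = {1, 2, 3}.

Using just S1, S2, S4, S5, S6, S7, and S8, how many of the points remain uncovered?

Union of S1, S2, S4, S5, S6, S7, S8 = {1, 2, 3, 4, 5, 6, 7, 8, 9, 10, 11, 12} — that's every point, so 0 are uncovered.

0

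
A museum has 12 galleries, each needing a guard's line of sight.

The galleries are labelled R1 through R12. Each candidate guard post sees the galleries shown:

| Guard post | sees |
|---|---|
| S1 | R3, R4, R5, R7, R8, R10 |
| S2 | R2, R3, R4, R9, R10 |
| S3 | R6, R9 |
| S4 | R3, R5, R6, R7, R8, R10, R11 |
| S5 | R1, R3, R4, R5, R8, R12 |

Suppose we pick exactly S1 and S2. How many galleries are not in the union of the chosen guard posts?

4

Union of S1, S2 = {R2, R3, R4, R5, R7, R8, R9, R10}.
Not covered: R1, R6, R11, R12 — 4 galleries.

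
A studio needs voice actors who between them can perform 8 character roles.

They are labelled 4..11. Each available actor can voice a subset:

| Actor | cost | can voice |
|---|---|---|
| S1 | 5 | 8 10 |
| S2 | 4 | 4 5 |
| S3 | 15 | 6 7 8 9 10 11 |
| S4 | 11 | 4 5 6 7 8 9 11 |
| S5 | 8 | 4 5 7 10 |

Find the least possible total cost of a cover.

16

S1, S4 together cover every role (S1 ∪ S4 = {4, 5, 6, 7, 8, 9, 10, 11}); total cost 5 + 11 = 16.
No covering selection has total cost below 16.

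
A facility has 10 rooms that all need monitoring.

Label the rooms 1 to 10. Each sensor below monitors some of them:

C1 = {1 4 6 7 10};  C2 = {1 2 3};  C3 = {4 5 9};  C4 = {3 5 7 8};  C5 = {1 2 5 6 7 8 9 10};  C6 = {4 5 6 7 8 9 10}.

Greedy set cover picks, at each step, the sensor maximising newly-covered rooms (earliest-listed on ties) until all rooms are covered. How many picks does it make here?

Greedy: pick C5 (covers 8 new) → pick C1 (covers 1 new) → pick C2 (covers 1 new). Total picks: 3.
(The true minimum cover uses only 2 sensors, so greedy is not optimal here.)

3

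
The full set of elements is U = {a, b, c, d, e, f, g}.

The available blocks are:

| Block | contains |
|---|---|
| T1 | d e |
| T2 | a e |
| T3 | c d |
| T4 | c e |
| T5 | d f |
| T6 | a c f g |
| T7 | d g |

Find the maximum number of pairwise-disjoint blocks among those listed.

T2, T3 are pairwise disjoint (T2={a,e}; T3={c,d}).
Every remaining block overlaps one of these, and no 3 of the listed blocks are pairwise disjoint, so 2 is the maximum.

2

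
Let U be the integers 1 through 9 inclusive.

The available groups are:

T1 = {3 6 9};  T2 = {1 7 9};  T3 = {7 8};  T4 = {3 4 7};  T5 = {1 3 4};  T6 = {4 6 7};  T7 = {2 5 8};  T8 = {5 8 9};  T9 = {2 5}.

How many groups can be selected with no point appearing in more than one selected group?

T3, T5, T9 are pairwise disjoint (T3={7,8}; T5={1,3,4}; T9={2,5}).
Every remaining group overlaps one of these, and no 4 of the listed groups are pairwise disjoint, so 3 is the maximum.

3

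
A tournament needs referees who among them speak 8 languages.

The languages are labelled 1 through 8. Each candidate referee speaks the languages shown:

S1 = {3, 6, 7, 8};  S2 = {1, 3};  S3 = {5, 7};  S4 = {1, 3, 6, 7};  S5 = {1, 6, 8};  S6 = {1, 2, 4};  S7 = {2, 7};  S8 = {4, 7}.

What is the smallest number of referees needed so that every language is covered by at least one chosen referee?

Take {S1, S3, S6}. Their union is {1, 2, 3, 4, 5, 6, 7, 8}, which is all 8 languages.
Only S3 contains 5, so S3 is forced; the remaining 6 languages need at least 2 more referees (each remaining referee adds at most 3) — so at least 3 referees are needed, and 3 is optimal.

3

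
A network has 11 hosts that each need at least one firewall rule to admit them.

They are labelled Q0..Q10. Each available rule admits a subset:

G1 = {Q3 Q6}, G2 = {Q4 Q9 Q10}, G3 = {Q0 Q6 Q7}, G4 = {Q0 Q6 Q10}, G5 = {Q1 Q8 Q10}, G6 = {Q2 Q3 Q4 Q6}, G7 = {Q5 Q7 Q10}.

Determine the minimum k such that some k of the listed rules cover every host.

5

Take {G2, G3, G5, G6, G7}. Their union is {Q0, Q1, Q2, Q3, Q4, Q5, Q6, Q7, Q8, Q9, Q10}, which is all 11 hosts.
No 4 of the 7 rules cover everything (all 35 combinations miss at least one host), so 5 is optimal.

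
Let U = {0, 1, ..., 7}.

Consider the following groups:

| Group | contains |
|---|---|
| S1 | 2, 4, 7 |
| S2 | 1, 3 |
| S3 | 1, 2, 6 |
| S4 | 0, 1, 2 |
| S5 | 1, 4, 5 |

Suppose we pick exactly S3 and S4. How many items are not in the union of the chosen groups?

Union of S3, S4 = {0, 1, 2, 6}.
Not covered: 3, 4, 5, 7 — 4 items.

4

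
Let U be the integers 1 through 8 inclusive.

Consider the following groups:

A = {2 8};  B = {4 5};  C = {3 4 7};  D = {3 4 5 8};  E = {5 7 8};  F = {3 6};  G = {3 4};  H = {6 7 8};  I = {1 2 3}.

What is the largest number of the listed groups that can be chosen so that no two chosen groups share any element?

B, H, I are pairwise disjoint (B={4,5}; H={6,7,8}; I={1,2,3}).
Every remaining group overlaps one of these, and no 4 of the listed groups are pairwise disjoint, so 3 is the maximum.

3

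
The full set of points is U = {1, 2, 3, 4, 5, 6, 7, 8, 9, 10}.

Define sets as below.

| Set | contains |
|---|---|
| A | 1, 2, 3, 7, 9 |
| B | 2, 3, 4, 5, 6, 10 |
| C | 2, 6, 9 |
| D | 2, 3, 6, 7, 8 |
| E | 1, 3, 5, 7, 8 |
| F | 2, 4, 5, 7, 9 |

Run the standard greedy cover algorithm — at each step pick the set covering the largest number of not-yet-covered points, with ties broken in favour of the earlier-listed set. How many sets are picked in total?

Greedy: pick B (covers 6 new) → pick A (covers 3 new) → pick D (covers 1 new). Total picks: 3.

3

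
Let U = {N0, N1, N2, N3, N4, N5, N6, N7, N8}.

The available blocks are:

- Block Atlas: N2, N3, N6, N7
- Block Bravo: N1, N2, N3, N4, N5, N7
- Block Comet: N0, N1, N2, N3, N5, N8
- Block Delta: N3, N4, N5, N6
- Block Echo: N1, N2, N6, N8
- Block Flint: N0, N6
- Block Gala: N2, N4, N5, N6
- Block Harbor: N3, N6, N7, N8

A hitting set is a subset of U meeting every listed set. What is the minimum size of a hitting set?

2

H = {N1, N6} meets every block (each contains at least one member of H), and |H| = 2.
The blocks Bravo, Flint are pairwise disjoint, so any hitting set needs a separate item for each — at least 2. Hence 2 is optimal.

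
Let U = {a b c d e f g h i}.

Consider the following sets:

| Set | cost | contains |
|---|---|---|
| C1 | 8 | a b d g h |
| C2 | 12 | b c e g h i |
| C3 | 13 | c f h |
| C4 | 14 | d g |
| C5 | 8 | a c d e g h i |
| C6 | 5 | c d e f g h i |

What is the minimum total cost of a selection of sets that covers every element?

C1, C6 together cover every element (C1 ∪ C6 = {a, b, c, d, e, f, g, h, i}); total cost 8 + 5 = 13.
No covering selection has total cost below 13.

13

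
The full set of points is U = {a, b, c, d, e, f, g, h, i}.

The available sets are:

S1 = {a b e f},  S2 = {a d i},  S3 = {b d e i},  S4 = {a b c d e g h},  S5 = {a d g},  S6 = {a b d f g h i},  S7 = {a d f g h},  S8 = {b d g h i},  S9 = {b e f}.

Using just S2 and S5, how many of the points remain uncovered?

5

Union of S2, S5 = {a, d, g, i}.
Not covered: b, c, e, f, h — 5 points.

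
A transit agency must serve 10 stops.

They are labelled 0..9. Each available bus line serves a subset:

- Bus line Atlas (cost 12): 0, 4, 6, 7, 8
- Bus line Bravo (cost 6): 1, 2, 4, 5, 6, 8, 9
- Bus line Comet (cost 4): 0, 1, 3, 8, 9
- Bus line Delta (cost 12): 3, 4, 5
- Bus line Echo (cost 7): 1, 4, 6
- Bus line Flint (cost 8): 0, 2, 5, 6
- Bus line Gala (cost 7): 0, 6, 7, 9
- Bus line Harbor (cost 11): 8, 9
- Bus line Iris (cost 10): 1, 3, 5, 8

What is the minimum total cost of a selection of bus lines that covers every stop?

Bravo, Comet, Gala together cover every stop (Bravo ∪ Comet ∪ Gala = {0, 1, 2, 3, 4, 5, 6, 7, 8, 9}); total cost 6 + 4 + 7 = 17.
No covering selection has total cost below 17.

17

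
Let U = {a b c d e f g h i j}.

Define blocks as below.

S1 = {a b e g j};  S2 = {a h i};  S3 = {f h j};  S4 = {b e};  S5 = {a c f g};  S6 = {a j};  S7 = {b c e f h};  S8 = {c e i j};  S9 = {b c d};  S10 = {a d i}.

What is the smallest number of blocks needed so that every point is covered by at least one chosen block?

3

S1, S7, and S10 cover everything between them: the union {a, b, c, d, e, f, g, h, i, j} is all of U.
No 2 of the 10 blocks cover everything (all 45 combinations miss at least one point), so 3 is optimal.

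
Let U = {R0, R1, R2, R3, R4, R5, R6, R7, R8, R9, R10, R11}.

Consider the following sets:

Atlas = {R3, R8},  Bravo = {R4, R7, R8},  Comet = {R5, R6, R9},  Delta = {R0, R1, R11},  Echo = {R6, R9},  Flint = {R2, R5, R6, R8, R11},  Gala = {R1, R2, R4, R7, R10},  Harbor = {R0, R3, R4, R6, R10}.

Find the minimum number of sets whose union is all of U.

4

Atlas, Comet, Delta, and Gala cover everything between them: the union {R0, R1, R2, R3, R4, R5, R6, R7, R8, R9, R10, R11} is all of U.
No 3 of the 8 sets cover everything (all 56 combinations miss at least one item), so 4 is optimal.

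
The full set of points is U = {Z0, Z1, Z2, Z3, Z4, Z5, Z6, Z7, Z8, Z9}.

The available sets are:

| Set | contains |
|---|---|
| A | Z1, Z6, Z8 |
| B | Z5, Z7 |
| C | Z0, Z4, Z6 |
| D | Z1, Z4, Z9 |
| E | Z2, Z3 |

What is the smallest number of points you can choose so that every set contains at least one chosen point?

Take H = {Z2, Z4, Z7, Z8}. Each listed set contains at least one of these, so H is a hitting set of size 4.
No choice of 3 points meets every set, so 4 is the minimum.

4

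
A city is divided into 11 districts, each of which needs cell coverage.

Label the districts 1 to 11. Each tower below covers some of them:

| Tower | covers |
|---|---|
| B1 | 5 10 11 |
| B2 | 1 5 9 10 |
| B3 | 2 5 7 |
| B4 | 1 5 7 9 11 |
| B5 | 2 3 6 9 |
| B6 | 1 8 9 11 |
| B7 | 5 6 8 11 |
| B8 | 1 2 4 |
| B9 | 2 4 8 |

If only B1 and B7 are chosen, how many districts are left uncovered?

6

Union of B1, B7 = {5, 6, 8, 10, 11}.
Not covered: 1, 2, 3, 4, 7, 9 — 6 districts.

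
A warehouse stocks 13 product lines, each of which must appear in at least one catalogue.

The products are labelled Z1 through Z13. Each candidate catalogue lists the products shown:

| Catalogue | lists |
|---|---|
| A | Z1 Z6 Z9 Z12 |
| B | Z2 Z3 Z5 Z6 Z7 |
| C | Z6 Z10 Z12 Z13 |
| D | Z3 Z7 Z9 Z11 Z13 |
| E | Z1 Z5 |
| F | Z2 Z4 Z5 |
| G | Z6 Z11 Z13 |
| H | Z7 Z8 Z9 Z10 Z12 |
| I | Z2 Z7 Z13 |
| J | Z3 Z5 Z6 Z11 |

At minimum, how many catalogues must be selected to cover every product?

4

A and D and F and H together: A ∪ D ∪ F ∪ H = {Z1, Z2, Z3, Z4, Z5, Z6, Z7, Z8, Z9, Z10, Z11, Z12, Z13} — every product is covered.
No 3 of the 10 catalogues cover everything (all 120 combinations miss at least one product), so 4 is optimal.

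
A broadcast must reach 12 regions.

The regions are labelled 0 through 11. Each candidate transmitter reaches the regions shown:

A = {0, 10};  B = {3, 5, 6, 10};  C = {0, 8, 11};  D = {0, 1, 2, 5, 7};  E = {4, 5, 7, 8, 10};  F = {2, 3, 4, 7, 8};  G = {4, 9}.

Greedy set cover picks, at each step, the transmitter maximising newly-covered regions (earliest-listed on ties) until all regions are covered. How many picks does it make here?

4

Greedy: pick D (covers 5 new) → pick B (covers 3 new) → pick C (covers 2 new) → pick G (covers 2 new). Total picks: 4.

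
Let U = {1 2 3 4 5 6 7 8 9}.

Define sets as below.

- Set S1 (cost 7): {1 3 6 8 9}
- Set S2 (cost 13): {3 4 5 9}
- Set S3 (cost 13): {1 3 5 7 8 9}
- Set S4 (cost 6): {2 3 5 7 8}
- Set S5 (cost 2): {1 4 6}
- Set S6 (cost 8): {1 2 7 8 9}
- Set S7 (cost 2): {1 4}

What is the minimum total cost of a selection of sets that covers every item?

15

S1, S4, S5 together cover every item (S1 ∪ S4 ∪ S5 = {1, 2, 3, 4, 5, 6, 7, 8, 9}); total cost 7 + 6 + 2 = 15.
No covering selection has total cost below 15.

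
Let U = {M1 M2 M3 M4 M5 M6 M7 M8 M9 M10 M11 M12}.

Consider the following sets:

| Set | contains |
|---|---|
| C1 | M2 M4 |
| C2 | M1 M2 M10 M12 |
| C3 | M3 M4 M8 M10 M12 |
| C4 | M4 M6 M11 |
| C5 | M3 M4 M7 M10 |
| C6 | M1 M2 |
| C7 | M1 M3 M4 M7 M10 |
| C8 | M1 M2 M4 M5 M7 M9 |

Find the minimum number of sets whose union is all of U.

3

C3, C4, and C8 cover everything between them: the union {M1, M2, M3, M4, M5, M6, M7, M8, M9, M10, M11, M12} is all of U.
Only C8 contains M5, so C8 is forced; the remaining 6 elements need at least 2 more sets (each remaining set adds at most 4) — so at least 3 sets are needed, and 3 is optimal.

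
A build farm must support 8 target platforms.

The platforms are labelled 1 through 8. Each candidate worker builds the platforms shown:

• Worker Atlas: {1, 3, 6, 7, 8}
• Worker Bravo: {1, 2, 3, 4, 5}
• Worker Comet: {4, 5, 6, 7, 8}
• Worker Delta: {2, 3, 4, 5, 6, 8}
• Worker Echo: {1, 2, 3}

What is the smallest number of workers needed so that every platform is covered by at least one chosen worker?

Take {Atlas, Bravo}. Their union is {1, 2, 3, 4, 5, 6, 7, 8}, which is all 8 platforms.
No single worker has all 8 platforms (the largest, Delta, has 6), so 2 is optimal.

2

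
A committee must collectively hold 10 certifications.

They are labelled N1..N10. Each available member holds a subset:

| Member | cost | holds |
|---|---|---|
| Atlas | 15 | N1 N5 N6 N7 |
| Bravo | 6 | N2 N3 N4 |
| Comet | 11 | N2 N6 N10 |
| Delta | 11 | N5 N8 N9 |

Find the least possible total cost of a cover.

43

Atlas, Bravo, Comet, Delta together cover every certification (Atlas ∪ Bravo ∪ Comet ∪ Delta = {N1, N2, N3, N4, N5, N6, N7, N8, N9, N10}); total cost 15 + 6 + 11 + 11 = 43.
No covering selection has total cost below 43.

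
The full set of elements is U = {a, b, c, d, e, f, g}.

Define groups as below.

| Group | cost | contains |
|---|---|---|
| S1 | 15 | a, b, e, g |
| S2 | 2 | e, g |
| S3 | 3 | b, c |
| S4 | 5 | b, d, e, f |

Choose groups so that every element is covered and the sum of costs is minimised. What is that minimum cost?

S1, S3, S4 together cover every element (S1 ∪ S3 ∪ S4 = {a, b, c, d, e, f, g}); total cost 15 + 3 + 5 = 23.
The greedy pick S2, S3, S4, S1 costs 25; no covering selection beats 23.

23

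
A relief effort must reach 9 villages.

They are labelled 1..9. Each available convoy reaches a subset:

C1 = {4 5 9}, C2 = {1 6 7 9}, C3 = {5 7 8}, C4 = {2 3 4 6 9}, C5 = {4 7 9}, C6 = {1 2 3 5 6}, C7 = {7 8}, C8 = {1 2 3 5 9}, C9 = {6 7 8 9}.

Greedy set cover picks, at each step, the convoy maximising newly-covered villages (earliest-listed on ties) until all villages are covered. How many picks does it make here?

Greedy: pick C4 (covers 5 new) → pick C3 (covers 3 new) → pick C2 (covers 1 new). Total picks: 3.

3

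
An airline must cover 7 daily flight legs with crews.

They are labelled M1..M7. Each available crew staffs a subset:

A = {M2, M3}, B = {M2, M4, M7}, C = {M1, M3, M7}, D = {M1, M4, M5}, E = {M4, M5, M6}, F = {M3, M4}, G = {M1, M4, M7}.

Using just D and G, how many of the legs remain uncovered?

3

Union of D, G = {M1, M4, M5, M7}.
Not covered: M2, M3, M6 — 3 legs.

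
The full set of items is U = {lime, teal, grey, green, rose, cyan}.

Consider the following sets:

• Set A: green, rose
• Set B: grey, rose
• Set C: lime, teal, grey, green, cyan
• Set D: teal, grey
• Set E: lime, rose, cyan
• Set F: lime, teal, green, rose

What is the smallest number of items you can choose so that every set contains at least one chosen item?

2

Take H = {grey, rose}. Each listed set contains at least one of these, so H is a hitting set of size 2.
The sets D, E are pairwise disjoint, so any hitting set needs a separate item for each — at least 2. Hence 2 is optimal.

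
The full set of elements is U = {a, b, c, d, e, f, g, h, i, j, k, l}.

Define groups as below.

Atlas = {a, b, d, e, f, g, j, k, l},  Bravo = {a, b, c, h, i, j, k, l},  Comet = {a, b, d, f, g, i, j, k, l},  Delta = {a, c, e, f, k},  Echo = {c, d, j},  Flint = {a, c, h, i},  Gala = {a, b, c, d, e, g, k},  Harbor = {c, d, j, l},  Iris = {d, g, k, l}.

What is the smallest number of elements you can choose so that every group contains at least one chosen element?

Take T = {c, l}. Each listed group contains at least one of these, so T is a hitting set of size 2.
The groups Flint, Iris are pairwise disjoint, so any hitting set needs a separate element for each — at least 2. Hence 2 is optimal.

2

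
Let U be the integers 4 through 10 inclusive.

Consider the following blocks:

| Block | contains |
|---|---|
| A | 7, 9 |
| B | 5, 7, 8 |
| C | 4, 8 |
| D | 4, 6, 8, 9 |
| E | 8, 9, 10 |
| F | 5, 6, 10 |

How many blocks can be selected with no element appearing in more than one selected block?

3

A, C, F are pairwise disjoint (A={7,9}; C={4,8}; F={5,6,10}).
Every remaining block overlaps one of these, and no 4 of the listed blocks are pairwise disjoint, so 3 is the maximum.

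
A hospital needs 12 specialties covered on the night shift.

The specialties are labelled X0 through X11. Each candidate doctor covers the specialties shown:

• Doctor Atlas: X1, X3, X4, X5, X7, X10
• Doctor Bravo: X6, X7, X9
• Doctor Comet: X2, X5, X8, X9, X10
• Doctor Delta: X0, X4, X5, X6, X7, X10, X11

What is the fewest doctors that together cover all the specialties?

3

Take {Atlas, Comet, Delta}. Their union is {X0, X1, X2, X3, X4, X5, X6, X7, X8, X9, X10, X11}, which is all 12 specialties.
Only Delta contains X0, so Delta is forced; the remaining 5 specialties need at least 2 more doctors (each remaining doctor adds at most 3) — so at least 3 doctors are needed, and 3 is optimal.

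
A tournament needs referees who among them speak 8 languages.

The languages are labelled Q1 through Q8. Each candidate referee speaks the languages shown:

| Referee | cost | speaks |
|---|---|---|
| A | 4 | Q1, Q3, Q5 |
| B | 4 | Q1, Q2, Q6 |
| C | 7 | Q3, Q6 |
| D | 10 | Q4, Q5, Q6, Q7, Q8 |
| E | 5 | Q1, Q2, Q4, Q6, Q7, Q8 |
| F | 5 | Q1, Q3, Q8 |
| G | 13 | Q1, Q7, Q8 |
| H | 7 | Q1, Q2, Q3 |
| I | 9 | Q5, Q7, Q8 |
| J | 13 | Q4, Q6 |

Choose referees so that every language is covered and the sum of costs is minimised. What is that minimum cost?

9

A, E together cover every language (A ∪ E = {Q1, Q2, Q3, Q4, Q5, Q6, Q7, Q8}); total cost 4 + 5 = 9.
No covering selection has total cost below 9.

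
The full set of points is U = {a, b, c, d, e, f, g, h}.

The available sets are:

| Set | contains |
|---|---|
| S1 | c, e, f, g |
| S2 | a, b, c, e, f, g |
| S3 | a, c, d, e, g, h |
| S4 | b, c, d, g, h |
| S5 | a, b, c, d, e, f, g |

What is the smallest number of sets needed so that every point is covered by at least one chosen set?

2

Take {S2, S3}. Their union is {a, b, c, d, e, f, g, h}, which is all 8 points.
No single set has all 8 points (the largest, S5, has 7), so 2 is optimal.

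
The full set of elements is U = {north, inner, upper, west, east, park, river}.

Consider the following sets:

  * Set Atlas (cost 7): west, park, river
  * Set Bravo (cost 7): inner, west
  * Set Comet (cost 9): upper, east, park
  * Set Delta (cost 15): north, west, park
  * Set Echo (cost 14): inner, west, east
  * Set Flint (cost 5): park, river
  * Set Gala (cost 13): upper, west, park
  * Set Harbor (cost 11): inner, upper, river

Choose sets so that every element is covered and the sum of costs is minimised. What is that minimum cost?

Comet, Delta, Harbor together cover every element (Comet ∪ Delta ∪ Harbor = {north, inner, upper, west, east, park, river}); total cost 9 + 15 + 11 = 35.
The greedy pick Atlas, Comet, Bravo, Delta costs 38; no covering selection beats 35.

35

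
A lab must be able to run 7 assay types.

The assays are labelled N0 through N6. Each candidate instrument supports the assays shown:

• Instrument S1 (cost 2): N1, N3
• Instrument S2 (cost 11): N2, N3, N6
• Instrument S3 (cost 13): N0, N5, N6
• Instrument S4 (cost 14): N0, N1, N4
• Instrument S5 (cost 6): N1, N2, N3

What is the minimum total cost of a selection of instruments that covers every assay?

S3, S4, S5 together cover every assay (S3 ∪ S4 ∪ S5 = {N0, N1, N2, N3, N4, N5, N6}); total cost 13 + 14 + 6 = 33.
The greedy pick S1, S3, S5, S4 costs 35; no covering selection beats 33.

33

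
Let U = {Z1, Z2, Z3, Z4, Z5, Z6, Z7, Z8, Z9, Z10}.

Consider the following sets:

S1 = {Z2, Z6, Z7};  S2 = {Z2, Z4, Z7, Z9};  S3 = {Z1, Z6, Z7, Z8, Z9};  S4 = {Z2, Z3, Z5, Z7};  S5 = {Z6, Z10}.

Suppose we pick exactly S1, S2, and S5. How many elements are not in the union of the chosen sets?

Union of S1, S2, S5 = {Z2, Z4, Z6, Z7, Z9, Z10}.
Not covered: Z1, Z3, Z5, Z8 — 4 elements.

4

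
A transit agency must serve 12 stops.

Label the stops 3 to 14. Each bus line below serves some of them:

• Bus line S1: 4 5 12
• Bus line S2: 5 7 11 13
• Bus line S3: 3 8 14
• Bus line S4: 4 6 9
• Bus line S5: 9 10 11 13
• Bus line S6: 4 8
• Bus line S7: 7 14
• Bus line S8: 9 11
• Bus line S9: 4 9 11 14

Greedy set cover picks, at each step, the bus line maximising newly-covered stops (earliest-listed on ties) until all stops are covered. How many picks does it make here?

Greedy: pick S2 (covers 4 new) → pick S3 (covers 3 new) → pick S4 (covers 3 new) → pick S1 (covers 1 new) → pick S5 (covers 1 new). Total picks: 5.

5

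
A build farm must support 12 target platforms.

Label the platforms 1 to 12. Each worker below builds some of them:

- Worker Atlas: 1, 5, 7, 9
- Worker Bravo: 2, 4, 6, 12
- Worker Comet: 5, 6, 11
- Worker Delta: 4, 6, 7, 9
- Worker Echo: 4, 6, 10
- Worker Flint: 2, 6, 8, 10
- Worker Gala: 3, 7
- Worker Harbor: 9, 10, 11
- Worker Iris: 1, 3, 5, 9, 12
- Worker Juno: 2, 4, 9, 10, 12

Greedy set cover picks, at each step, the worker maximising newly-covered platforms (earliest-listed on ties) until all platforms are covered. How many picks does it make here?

Greedy: pick Iris (covers 5 new) → pick Flint (covers 4 new) → pick Delta (covers 2 new) → pick Comet (covers 1 new). Total picks: 4.

4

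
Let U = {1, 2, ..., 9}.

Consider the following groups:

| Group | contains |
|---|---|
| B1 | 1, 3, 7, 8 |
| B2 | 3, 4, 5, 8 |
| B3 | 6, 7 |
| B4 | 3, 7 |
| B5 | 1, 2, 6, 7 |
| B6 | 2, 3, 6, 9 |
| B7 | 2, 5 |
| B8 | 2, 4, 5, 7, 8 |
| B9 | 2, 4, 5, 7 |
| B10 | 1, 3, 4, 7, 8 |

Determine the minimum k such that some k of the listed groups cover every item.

3

Take {B6, B9, B10}. Their union is {1, 2, 3, 4, 5, 6, 7, 8, 9}, which is all 9 items.
Only B6 contains 9, so B6 is forced; the remaining 5 items need at least 2 more groups (each remaining group adds at most 4) — so at least 3 groups are needed, and 3 is optimal.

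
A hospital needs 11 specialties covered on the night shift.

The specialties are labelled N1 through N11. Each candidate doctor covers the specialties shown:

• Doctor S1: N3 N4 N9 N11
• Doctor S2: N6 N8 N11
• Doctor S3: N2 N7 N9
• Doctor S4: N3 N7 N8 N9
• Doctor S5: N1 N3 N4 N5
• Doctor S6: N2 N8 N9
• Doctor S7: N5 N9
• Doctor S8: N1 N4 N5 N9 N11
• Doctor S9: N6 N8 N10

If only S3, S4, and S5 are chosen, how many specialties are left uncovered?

Union of S3, S4, S5 = {N1, N2, N3, N4, N5, N7, N8, N9}.
Not covered: N6, N10, N11 — 3 specialties.

3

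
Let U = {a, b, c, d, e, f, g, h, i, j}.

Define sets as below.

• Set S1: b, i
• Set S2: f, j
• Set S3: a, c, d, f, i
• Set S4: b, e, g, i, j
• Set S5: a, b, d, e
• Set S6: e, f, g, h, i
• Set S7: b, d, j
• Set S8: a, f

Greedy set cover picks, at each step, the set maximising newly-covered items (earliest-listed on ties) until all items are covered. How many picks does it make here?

3

Greedy: pick S3 (covers 5 new) → pick S4 (covers 4 new) → pick S6 (covers 1 new). Total picks: 3.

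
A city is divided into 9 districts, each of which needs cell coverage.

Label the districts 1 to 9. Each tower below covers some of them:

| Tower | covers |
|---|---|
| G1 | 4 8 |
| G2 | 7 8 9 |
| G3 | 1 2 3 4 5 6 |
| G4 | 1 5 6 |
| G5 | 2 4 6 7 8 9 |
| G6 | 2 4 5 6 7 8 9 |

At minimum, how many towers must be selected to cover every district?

Take {G2, G3}. Their union is {1, 2, 3, 4, 5, 6, 7, 8, 9}, which is all 9 districts.
No single tower has all 9 districts (the largest, G6, has 7), so 2 is optimal.

2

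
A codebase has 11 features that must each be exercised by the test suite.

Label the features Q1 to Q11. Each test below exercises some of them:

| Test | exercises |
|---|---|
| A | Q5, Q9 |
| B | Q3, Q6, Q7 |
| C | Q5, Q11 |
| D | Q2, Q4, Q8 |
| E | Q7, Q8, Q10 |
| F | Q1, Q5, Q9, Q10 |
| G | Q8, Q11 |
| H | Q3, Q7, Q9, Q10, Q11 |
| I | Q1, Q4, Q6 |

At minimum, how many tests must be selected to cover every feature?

4

Take {D, F, H, I}. Their union is {Q1, Q2, Q3, Q4, Q5, Q6, Q7, Q8, Q9, Q10, Q11}, which is all 11 features.
No 3 of the 9 tests cover everything (all 84 combinations miss at least one feature), so 4 is optimal.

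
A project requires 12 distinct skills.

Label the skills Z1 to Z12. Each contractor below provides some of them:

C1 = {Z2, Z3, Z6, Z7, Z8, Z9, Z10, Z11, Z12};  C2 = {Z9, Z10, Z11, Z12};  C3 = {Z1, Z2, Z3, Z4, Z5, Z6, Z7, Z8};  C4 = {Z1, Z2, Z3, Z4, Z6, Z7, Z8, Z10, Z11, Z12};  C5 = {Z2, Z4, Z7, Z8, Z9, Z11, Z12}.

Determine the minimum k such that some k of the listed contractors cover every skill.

C2 and C3 together: C2 ∪ C3 = {Z1, Z2, Z3, Z4, Z5, Z6, Z7, Z8, Z9, Z10, Z11, Z12} — every skill is covered.
No single contractor has all 12 skills (the largest, C4, has 10), so 2 is optimal.

2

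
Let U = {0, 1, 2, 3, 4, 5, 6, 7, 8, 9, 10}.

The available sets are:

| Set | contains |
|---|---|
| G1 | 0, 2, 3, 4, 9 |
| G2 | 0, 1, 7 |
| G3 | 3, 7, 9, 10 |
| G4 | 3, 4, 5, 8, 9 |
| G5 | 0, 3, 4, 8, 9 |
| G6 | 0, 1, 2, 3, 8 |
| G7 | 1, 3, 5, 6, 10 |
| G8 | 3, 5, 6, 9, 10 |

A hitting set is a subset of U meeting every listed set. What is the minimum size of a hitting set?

2

Take H = {3, 7}. Each listed set contains at least one of these, so H is a hitting set of size 2.
The sets G2, G8 are pairwise disjoint, so any hitting set needs a separate element for each — at least 2. Hence 2 is optimal.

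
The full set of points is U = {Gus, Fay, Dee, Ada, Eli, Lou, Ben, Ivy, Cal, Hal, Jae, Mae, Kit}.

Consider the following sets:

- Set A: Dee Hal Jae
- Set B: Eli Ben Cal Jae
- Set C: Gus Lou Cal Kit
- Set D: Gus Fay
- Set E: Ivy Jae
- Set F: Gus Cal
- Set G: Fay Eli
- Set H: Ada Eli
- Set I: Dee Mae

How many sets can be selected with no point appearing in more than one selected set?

4

C, E, H, I are pairwise disjoint (C={Gus,Lou,Cal,Kit}; E={Ivy,Jae}; H={Ada,Eli}; I={Dee,Mae}).
Every remaining set overlaps one of these, and no 5 of the listed sets are pairwise disjoint, so 4 is the maximum.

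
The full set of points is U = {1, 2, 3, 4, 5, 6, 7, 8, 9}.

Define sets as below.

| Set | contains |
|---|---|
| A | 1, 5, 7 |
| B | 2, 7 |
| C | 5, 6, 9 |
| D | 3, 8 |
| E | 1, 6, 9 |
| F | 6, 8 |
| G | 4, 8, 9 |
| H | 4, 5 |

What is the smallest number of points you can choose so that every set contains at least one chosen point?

4

The 4 points {3, 4, 6, 7} hit every set.
The sets B, D, E, H are pairwise disjoint, so any hitting set needs a separate point for each — at least 4. Hence 4 is optimal.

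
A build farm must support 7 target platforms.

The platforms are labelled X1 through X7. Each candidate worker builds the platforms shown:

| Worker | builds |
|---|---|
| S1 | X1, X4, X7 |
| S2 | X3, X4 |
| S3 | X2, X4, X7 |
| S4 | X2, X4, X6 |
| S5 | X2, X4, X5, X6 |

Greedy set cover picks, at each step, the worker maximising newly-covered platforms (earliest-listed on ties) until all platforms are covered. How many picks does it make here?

Greedy: pick S5 (covers 4 new) → pick S1 (covers 2 new) → pick S2 (covers 1 new). Total picks: 3.

3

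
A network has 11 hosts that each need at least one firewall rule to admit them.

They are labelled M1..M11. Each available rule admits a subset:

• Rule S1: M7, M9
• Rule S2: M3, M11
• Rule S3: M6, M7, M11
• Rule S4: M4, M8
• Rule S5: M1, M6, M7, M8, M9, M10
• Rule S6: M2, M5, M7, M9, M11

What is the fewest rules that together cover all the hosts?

S2 and S4 and S5 and S6 together: S2 ∪ S4 ∪ S5 ∪ S6 = {M1, M2, M3, M4, M5, M6, M7, M8, M9, M10, M11} — every host is covered.
No 3 of the 6 rules cover everything (all 20 combinations miss at least one host), so 4 is optimal.

4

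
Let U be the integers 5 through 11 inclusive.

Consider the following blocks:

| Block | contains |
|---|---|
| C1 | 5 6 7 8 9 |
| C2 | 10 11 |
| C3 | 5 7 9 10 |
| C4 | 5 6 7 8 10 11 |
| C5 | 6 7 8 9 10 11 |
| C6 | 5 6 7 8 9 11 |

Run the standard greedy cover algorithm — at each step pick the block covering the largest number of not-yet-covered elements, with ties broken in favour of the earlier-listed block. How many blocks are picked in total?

2

Greedy: pick C4 (covers 6 new) → pick C1 (covers 1 new). Total picks: 2.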